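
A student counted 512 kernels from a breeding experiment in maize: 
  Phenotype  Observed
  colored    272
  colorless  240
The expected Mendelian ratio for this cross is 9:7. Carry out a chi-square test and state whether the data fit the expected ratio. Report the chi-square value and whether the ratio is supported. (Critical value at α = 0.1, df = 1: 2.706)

2.032; consistent

Total ratio parts = 16. Expected numbers out of 512:
  colored: 512 × 9/16 = 288
  colorless: 512 × 7/16 = 224
χ² = Σ (O − E)² / E
  colored: (272 − 288)² / 288 = 0.8889
  colorless: (240 − 224)² / 224 = 1.1429
χ² = 0.8889 + 1.1429 = 2.0318 ≈ 2.032
Degrees of freedom = 2 − 1 = 1; critical value at α = 0.1 is 2.706.
Since 2.032 < 2.706, we fail to reject the null hypothesis — the data are consistent with the 9:7 ratio.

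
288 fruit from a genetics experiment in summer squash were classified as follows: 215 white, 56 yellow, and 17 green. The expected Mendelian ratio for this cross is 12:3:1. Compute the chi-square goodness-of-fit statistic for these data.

0.134

Total ratio parts = 16. Expected numbers out of 288:
  white: 288 × 12/16 = 216
  yellow: 288 × 3/16 = 54
  green: 288 × 1/16 = 18
χ² = Σ (O − E)² / E
  white: (215 − 216)² / 216 = 0.0046
  yellow: (56 − 54)² / 54 = 0.0741
  green: (17 − 18)² / 18 = 0.0556
χ² = 0.0046 + 0.0741 + 0.0556 = 0.1343 ≈ 0.134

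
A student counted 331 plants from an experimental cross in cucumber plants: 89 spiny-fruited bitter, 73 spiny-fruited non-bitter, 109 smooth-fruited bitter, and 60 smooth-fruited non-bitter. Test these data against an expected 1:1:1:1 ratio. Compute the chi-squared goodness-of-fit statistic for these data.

16.202

The 1:1:1:1 ratio has 4 parts, so with N = 331 the expected counts are:
  spiny-fruited bitter: 331 × 1/4 = 82.75
  spiny-fruited non-bitter: 331 × 1/4 = 82.75
  smooth-fruited bitter: 331 × 1/4 = 82.75
  smooth-fruited non-bitter: 331 × 1/4 = 82.75
χ² = Σ (O − E)² / E
  spiny-fruited bitter: (89 − 82.75)² / 82.75 = 0.4721
  spiny-fruited non-bitter: (73 − 82.75)² / 82.75 = 1.1488
  smooth-fruited bitter: (109 − 82.75)² / 82.75 = 8.3270
  smooth-fruited non-bitter: (60 − 82.75)² / 82.75 = 6.2545
χ² = 0.4721 + 1.1488 + 8.3270 + 6.2545 = 16.2024 ≈ 16.202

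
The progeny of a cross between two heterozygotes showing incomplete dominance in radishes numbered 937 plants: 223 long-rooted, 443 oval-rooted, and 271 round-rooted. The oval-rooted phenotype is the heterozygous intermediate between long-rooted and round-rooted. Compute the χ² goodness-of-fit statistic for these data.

7.694

With incomplete dominance, a heterozygote × heterozygote cross gives a 1:2:1 phenotypic ratio.
Expected counts for N = 937 under a 1:2:1 ratio (total parts = 4):
  long-rooted: 937 × 1/4 = 234.25
  oval-rooted: 937 × 2/4 = 468.5
  round-rooted: 937 × 1/4 = 234.25
χ² = Σ (O − E)² / E
  long-rooted: (223 − 234.25)² / 234.25 = 0.5403
  oval-rooted: (443 − 468.5)² / 468.5 = 1.3879
  round-rooted: (271 − 234.25)² / 234.25 = 5.7655
χ² = 0.5403 + 1.3879 + 5.7655 = 7.6937 ≈ 7.694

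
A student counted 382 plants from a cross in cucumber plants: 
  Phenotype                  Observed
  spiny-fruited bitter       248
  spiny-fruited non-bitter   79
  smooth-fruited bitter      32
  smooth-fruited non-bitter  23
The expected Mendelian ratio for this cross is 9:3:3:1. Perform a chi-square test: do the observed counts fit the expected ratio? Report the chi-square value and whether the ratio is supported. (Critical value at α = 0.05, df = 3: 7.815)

Under the 9:3:3:1 hypothesis (Σ ratio = 16, N = 382):
  spiny-fruited bitter: 382 × 9/16 = 214.875
  spiny-fruited non-bitter: 382 × 3/16 = 71.625
  smooth-fruited bitter: 382 × 3/16 = 71.625
  smooth-fruited non-bitter: 382 × 1/16 = 23.875
χ² = Σ (O − E)² / E
  spiny-fruited bitter: (248 − 214.875)² / 214.875 = 5.1065
  spiny-fruited non-bitter: (79 − 71.625)² / 71.625 = 0.7594
  smooth-fruited bitter: (32 − 71.625)² / 71.625 = 21.9217
  smooth-fruited non-bitter: (23 − 23.875)² / 23.875 = 0.0321
χ² = 5.1065 + 0.7594 + 21.9217 + 0.0321 = 27.8197 ≈ 27.820
Degrees of freedom = 4 − 1 = 3; critical value at α = 0.05 is 7.815.
Since 27.820 > 7.815, we reject the null hypothesis — the data do not fit the 9:3:3:1 ratio.

27.820; not consistent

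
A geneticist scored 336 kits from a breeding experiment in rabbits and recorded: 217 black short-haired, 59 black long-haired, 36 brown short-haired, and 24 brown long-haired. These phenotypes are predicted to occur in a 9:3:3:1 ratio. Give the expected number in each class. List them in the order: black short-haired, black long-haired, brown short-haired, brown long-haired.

189, 63, 63, 21

Under the 9:3:3:1 hypothesis (Σ ratio = 16, N = 336):
  black short-haired: 336 × 9/16 = 189
  black long-haired: 336 × 3/16 = 63
  brown short-haired: 336 × 3/16 = 63
  brown long-haired: 336 × 1/16 = 21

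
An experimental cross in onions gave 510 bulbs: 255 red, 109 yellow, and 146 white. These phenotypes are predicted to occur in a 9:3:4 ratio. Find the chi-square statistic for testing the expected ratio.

8.097

Expected counts for N = 510 under a 9:3:4 ratio (total parts = 16):
  red: 510 × 9/16 = 286.875
  yellow: 510 × 3/16 = 95.625
  white: 510 × 4/16 = 127.5
χ² = Σ (O − E)² / E
  red: (255 − 286.875)² / 286.875 = 3.5417
  yellow: (109 − 95.625)² / 95.625 = 1.8708
  white: (146 − 127.5)² / 127.5 = 2.6843
χ² = 3.5417 + 1.8708 + 2.6843 = 8.0968 ≈ 8.097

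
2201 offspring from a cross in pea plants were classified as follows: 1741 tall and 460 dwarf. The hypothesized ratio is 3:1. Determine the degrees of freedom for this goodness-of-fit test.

1

A goodness-of-fit test with 2 phenotype classes has df = 2 − 1 = 1.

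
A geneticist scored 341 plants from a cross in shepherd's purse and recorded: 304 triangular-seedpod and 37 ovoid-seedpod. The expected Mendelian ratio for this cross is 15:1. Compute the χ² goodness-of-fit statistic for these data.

Expected counts for N = 341 under a 15:1 ratio (total parts = 16):
  triangular-seedpod: 341 × 15/16 = 319.6875
  ovoid-seedpod: 341 × 1/16 = 21.3125
χ² = Σ (O − E)² / E
  triangular-seedpod: (304 − 319.6875)² / 319.6875 = 0.7698
  ovoid-seedpod: (37 − 21.3125)² / 21.3125 = 11.5471
χ² = 0.7698 + 11.5471 = 12.3169 ≈ 12.317

12.317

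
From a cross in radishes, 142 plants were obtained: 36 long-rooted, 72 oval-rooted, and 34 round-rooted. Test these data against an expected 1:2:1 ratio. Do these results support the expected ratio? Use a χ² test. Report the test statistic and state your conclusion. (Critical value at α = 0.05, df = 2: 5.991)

Expected counts for N = 142 under a 1:2:1 ratio (total parts = 4):
  long-rooted: 142 × 1/4 = 35.5
  oval-rooted: 142 × 2/4 = 71
  round-rooted: 142 × 1/4 = 35.5
χ² = Σ (O − E)² / E
  long-rooted: (36 − 35.5)² / 35.5 = 0.0070
  oval-rooted: (72 − 71)² / 71 = 0.0141
  round-rooted: (34 − 35.5)² / 35.5 = 0.0634
χ² = 0.0070 + 0.0141 + 0.0634 = 0.0845 ≈ 0.085
Degrees of freedom = 3 − 1 = 2; critical value at α = 0.05 is 5.991.
Since 0.085 < 5.991, we fail to reject the null hypothesis — the data are consistent with the 1:2:1 ratio.

0.085; consistent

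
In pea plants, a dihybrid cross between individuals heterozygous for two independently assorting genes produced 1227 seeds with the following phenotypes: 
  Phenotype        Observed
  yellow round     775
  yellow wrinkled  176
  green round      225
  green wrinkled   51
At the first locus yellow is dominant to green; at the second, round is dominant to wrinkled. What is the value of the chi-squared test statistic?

A dihybrid F₂ with independent assortment and complete dominance at both loci gives a 9:3:3:1 phenotypic ratio.
Expected counts for N = 1227 under a 9:3:3:1 ratio (total parts = 16):
  yellow round: 1227 × 9/16 = 690.1875
  yellow wrinkled: 1227 × 3/16 = 230.0625
  green round: 1227 × 3/16 = 230.0625
  green wrinkled: 1227 × 1/16 = 76.6875
χ² = Σ (O − E)² / E
  yellow round: (775 − 690.1875)² / 690.1875 = 10.4220
  yellow wrinkled: (176 − 230.0625)² / 230.0625 = 12.7042
  green round: (225 − 230.0625)² / 230.0625 = 0.1114
  green wrinkled: (51 − 76.6875)² / 76.6875 = 8.6044
χ² = 10.4220 + 12.7042 + 0.1114 + 8.6044 = 31.842

31.842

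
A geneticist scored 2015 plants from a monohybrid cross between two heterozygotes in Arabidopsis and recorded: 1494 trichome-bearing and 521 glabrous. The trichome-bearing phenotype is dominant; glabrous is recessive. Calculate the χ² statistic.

For a monohybrid cross between heterozygotes with complete dominance, the expected phenotypic ratio is 3:1.
Under the 3:1 hypothesis (Σ ratio = 4, N = 2015):
  trichome-bearing: 2015 × 3/4 = 1511.25
  glabrous: 2015 × 1/4 = 503.75
χ² = Σ (O − E)² / E
  trichome-bearing: (1494 − 1511.25)² / 1511.25 = 0.1969
  glabrous: (521 − 503.75)² / 503.75 = 0.5907
χ² = 0.1969 + 0.5907 = 0.7876 ≈ 0.788

0.788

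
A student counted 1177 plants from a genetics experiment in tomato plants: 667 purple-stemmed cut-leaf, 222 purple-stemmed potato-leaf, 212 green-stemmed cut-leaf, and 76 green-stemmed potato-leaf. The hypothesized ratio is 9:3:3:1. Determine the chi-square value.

0.467

Under the 9:3:3:1 hypothesis (Σ ratio = 16, N = 1177):
  purple-stemmed cut-leaf: 1177 × 9/16 = 662.0625
  purple-stemmed potato-leaf: 1177 × 3/16 = 220.6875
  green-stemmed cut-leaf: 1177 × 3/16 = 220.6875
  green-stemmed potato-leaf: 1177 × 1/16 = 73.5625
χ² = Σ (O − E)² / E
  purple-stemmed cut-leaf: (667 − 662.0625)² / 662.0625 = 0.0368
  purple-stemmed potato-leaf: (222 − 220.6875)² / 220.6875 = 0.0078
  green-stemmed cut-leaf: (212 − 220.6875)² / 220.6875 = 0.3420
  green-stemmed potato-leaf: (76 − 73.5625)² / 73.5625 = 0.0808
χ² = 0.0368 + 0.0078 + 0.3420 + 0.0808 = 0.4674 ≈ 0.467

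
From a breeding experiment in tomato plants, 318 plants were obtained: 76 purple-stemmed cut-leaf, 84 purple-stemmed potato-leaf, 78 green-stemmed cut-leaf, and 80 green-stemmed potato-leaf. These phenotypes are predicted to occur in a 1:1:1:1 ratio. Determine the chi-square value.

0.440

Under the 1:1:1:1 hypothesis (Σ ratio = 4, N = 318):
  purple-stemmed cut-leaf: 318 × 1/4 = 79.5
  purple-stemmed potato-leaf: 318 × 1/4 = 79.5
  green-stemmed cut-leaf: 318 × 1/4 = 79.5
  green-stemmed potato-leaf: 318 × 1/4 = 79.5
χ² = Σ (O − E)² / E
  purple-stemmed cut-leaf: (76 − 79.5)² / 79.5 = 0.1541
  purple-stemmed potato-leaf: (84 − 79.5)² / 79.5 = 0.2547
  green-stemmed cut-leaf: (78 − 79.5)² / 79.5 = 0.0283
  green-stemmed potato-leaf: (80 − 79.5)² / 79.5 = 0.0031
χ² = 0.1541 + 0.2547 + 0.0283 + 0.0031 = 0.4402 ≈ 0.440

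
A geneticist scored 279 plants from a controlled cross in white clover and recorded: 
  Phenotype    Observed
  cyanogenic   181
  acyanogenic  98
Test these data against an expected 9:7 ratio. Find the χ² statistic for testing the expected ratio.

The 9:7 ratio has 16 parts, so with N = 279 the expected counts are:
  cyanogenic: 279 × 9/16 = 156.9375
  acyanogenic: 279 × 7/16 = 122.0625
χ² = Σ (O − E)² / E
  cyanogenic: (181 − 156.9375)² / 156.9375 = 3.6894
  acyanogenic: (98 − 122.0625)² / 122.0625 = 4.7435
χ² = 3.6894 + 4.7435 = 8.4329 ≈ 8.433

8.433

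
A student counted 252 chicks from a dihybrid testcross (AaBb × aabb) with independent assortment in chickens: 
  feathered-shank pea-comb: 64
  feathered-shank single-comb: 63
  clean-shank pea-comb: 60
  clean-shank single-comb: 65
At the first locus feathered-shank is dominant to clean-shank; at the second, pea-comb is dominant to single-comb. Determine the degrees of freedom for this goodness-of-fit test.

3

A dihybrid testcross with independent assortment gives a 1:1:1:1 ratio.
A goodness-of-fit test with 4 phenotype classes has df = 4 − 1 = 3.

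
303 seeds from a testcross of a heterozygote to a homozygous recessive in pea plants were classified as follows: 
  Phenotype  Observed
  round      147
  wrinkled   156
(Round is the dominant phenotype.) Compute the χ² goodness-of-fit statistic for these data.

0.267

A testcross of a heterozygote (Aa × aa) gives a 1:1 phenotypic ratio.
Total ratio parts = 2. Expected numbers out of 303:
  round: 303 × 1/2 = 151.5
  wrinkled: 303 × 1/2 = 151.5
χ² = Σ (O − E)² / E
  round: (147 − 151.5)² / 151.5 = 0.1337
  wrinkled: (156 − 151.5)² / 151.5 = 0.1337
χ² = 0.1337 + 0.1337 = 0.2674 ≈ 0.267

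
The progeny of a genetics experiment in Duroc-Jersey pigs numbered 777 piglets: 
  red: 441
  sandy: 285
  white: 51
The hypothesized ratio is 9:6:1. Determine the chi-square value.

Total ratio parts = 16. Expected numbers out of 777:
  red: 777 × 9/16 = 437.0625
  sandy: 777 × 6/16 = 291.375
  white: 777 × 1/16 = 48.5625
χ² = Σ (O − E)² / E
  red: (441 − 437.0625)² / 437.0625 = 0.0355
  sandy: (285 − 291.375)² / 291.375 = 0.1395
  white: (51 − 48.5625)² / 48.5625 = 0.1223
χ² = 0.0355 + 0.1395 + 0.1223 = 0.2973 ≈ 0.297

0.297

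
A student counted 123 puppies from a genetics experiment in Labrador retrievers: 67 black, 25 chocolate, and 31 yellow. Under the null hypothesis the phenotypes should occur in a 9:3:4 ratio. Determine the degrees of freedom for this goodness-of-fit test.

A goodness-of-fit test with 3 phenotype classes has df = 3 − 1 = 2.

2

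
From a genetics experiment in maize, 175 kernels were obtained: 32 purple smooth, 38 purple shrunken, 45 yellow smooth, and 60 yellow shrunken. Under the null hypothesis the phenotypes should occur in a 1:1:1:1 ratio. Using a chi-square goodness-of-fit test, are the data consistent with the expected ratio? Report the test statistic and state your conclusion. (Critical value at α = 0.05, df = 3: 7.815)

9.983; not consistent

Expected counts for N = 175 under a 1:1:1:1 ratio (total parts = 4):
  purple smooth: 175 × 1/4 = 43.75
  purple shrunken: 175 × 1/4 = 43.75
  yellow smooth: 175 × 1/4 = 43.75
  yellow shrunken: 175 × 1/4 = 43.75
χ² = Σ (O − E)² / E
  purple smooth: (32 − 43.75)² / 43.75 = 3.1557
  purple shrunken: (38 − 43.75)² / 43.75 = 0.7557
  yellow smooth: (45 − 43.75)² / 43.75 = 0.0357
  yellow shrunken: (60 − 43.75)² / 43.75 = 6.0357
χ² = 3.1557 + 0.7557 + 0.0357 + 6.0357 = 9.9828 ≈ 9.983
Degrees of freedom = 4 − 1 = 3; critical value at α = 0.05 is 7.815.
Since 9.983 > 7.815, we reject the null hypothesis — the data do not fit the 1:1:1:1 ratio.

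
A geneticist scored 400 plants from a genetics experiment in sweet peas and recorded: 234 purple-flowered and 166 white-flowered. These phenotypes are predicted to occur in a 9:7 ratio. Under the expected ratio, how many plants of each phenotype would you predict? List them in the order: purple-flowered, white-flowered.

The 9:7 ratio has 16 parts, so with N = 400 the expected counts are:
  purple-flowered: 400 × 9/16 = 225
  white-flowered: 400 × 7/16 = 175

225, 175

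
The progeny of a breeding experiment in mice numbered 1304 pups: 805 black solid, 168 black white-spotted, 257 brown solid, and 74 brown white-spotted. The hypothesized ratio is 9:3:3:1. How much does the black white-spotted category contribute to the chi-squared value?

Total ratio parts = 16. Expected numbers out of 1304:
  black solid: 1304 × 9/16 = 733.5
  black white-spotted: 1304 × 3/16 = 244.5
  brown solid: 1304 × 3/16 = 244.5
  brown white-spotted: 1304 × 1/16 = 81.5
Contribution of black white-spotted: (168 − 244.5)² / 244.5 = 23.9356

23.936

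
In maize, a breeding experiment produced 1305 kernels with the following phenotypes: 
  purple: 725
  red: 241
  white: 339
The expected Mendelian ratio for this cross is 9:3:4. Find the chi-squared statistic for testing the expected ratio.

0.666

Total ratio parts = 16. Expected numbers out of 1305:
  purple: 1305 × 9/16 = 734.0625
  red: 1305 × 3/16 = 244.6875
  white: 1305 × 4/16 = 326.25
χ² = Σ (O − E)² / E
  purple: (725 − 734.0625)² / 734.0625 = 0.1119
  red: (241 − 244.6875)² / 244.6875 = 0.0556
  white: (339 − 326.25)² / 326.25 = 0.4983
χ² = 0.1119 + 0.0556 + 0.4983 = 0.6658 ≈ 0.666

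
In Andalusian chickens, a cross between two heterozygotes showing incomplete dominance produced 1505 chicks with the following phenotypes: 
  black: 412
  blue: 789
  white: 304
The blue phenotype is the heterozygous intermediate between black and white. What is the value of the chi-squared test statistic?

With incomplete dominance, a heterozygote × heterozygote cross gives a 1:2:1 phenotypic ratio.
Expected counts for N = 1505 under a 1:2:1 ratio (total parts = 4):
  black: 1505 × 1/4 = 376.25
  blue: 1505 × 2/4 = 752.5
  white: 1505 × 1/4 = 376.25
χ² = Σ (O − E)² / E
  black: (412 − 376.25)² / 376.25 = 3.3968
  blue: (789 − 752.5)² / 752.5 = 1.7704
  white: (304 − 376.25)² / 376.25 = 13.8739
χ² = 3.3968 + 1.7704 + 13.8739 = 19.0411 ≈ 19.041

19.041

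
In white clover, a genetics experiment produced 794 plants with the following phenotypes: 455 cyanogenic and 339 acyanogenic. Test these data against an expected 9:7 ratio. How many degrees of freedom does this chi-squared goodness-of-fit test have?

1

A goodness-of-fit test with 2 phenotype classes has df = 2 − 1 = 1.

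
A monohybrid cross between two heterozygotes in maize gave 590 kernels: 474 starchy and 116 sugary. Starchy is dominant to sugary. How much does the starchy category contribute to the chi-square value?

For a monohybrid cross between heterozygotes with complete dominance, the expected phenotypic ratio is 3:1.
Under the 3:1 hypothesis (Σ ratio = 4, N = 590):
  starchy: 590 × 3/4 = 442.5
  sugary: 590 × 1/4 = 147.5
Contribution of starchy: (474 − 442.5)² / 442.5 = 2.2424

2.242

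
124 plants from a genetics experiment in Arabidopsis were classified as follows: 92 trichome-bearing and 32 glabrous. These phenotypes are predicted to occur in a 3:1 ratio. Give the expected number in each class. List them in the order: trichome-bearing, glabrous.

93, 31

Total ratio parts = 4. Expected numbers out of 124:
  trichome-bearing: 124 × 3/4 = 93
  glabrous: 124 × 1/4 = 31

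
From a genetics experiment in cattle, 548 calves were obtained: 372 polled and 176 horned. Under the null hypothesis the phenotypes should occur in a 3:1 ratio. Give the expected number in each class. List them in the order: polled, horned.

Total ratio parts = 4. Expected numbers out of 548:
  polled: 548 × 3/4 = 411
  horned: 548 × 1/4 = 137

411, 137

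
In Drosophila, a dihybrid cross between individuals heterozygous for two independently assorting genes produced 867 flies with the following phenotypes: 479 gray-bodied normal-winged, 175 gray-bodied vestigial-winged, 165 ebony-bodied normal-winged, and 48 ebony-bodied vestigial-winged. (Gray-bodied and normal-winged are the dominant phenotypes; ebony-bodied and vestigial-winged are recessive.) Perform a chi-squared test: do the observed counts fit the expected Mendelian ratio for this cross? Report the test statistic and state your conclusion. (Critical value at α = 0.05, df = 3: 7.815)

1.849; consistent

A dihybrid F₂ with independent assortment and complete dominance at both loci gives a 9:3:3:1 phenotypic ratio.
Total ratio parts = 16. Expected numbers out of 867:
  gray-bodied normal-winged: 867 × 9/16 = 487.6875
  gray-bodied vestigial-winged: 867 × 3/16 = 162.5625
  ebony-bodied normal-winged: 867 × 3/16 = 162.5625
  ebony-bodied vestigial-winged: 867 × 1/16 = 54.1875
χ² = Σ (O − E)² / E
  gray-bodied normal-winged: (479 − 487.6875)² / 487.6875 = 0.1548
  gray-bodied vestigial-winged: (175 − 162.5625)² / 162.5625 = 0.9516
  ebony-bodied normal-winged: (165 − 162.5625)² / 162.5625 = 0.0365
  ebony-bodied vestigial-winged: (48 − 54.1875)² / 54.1875 = 0.7065
χ² = 0.1548 + 0.9516 + 0.0365 + 0.7065 = 1.8494 ≈ 1.849
Degrees of freedom = 4 − 1 = 3; critical value at α = 0.05 is 7.815.
Since 1.849 < 7.815, we fail to reject the null hypothesis — the data are consistent with the 9:3:3:1 ratio.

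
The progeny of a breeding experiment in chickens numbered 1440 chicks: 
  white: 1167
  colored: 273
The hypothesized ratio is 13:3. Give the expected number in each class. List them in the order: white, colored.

1170, 270

The 13:3 ratio has 16 parts, so with N = 1440 the expected counts are:
  white: 1440 × 13/16 = 1170
  colored: 1440 × 3/16 = 270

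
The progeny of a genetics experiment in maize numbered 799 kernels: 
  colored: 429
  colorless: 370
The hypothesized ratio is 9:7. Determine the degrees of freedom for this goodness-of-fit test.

A goodness-of-fit test with 2 phenotype classes has df = 2 − 1 = 1.

1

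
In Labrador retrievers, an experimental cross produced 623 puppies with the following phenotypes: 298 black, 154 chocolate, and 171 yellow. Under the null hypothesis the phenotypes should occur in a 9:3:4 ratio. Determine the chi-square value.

21.178

The 9:3:4 ratio has 16 parts, so with N = 623 the expected counts are:
  black: 623 × 9/16 = 350.4375
  chocolate: 623 × 3/16 = 116.8125
  yellow: 623 × 4/16 = 155.75
χ² = Σ (O − E)² / E
  black: (298 − 350.4375)² / 350.4375 = 7.8465
  chocolate: (154 − 116.8125)² / 116.8125 = 11.8387
  yellow: (171 − 155.75)² / 155.75 = 1.4932
χ² = 7.8465 + 11.8387 + 1.4932 = 21.1784 ≈ 21.178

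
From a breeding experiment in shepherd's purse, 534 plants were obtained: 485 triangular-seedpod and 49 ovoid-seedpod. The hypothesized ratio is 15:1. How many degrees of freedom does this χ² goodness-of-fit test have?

1

A goodness-of-fit test with 2 phenotype classes has df = 2 − 1 = 1.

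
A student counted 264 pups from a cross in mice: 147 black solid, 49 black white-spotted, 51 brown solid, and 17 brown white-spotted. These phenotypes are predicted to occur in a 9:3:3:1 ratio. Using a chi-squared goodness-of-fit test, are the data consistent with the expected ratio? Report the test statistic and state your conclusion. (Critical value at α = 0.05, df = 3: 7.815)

0.081; consistent

Under the 9:3:3:1 hypothesis (Σ ratio = 16, N = 264):
  black solid: 264 × 9/16 = 148.5
  black white-spotted: 264 × 3/16 = 49.5
  brown solid: 264 × 3/16 = 49.5
  brown white-spotted: 264 × 1/16 = 16.5
χ² = Σ (O − E)² / E
  black solid: (147 − 148.5)² / 148.5 = 0.0152
  black white-spotted: (49 − 49.5)² / 49.5 = 0.0051
  brown solid: (51 − 49.5)² / 49.5 = 0.0455
  brown white-spotted: (17 − 16.5)² / 16.5 = 0.0152
χ² = 0.0152 + 0.0051 + 0.0455 + 0.0152 = 0.081
Degrees of freedom = 4 − 1 = 3; critical value at α = 0.05 is 7.815.
Since 0.081 < 7.815, we fail to reject the null hypothesis — the data are consistent with the 9:3:3:1 ratio.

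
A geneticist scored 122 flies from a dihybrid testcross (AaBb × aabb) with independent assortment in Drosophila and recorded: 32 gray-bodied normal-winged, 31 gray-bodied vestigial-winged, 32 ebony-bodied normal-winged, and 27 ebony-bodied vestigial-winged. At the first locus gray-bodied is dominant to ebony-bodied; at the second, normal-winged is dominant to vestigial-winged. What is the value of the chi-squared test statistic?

A dihybrid testcross with independent assortment gives a 1:1:1:1 ratio.
Under the 1:1:1:1 hypothesis (Σ ratio = 4, N = 122):
  gray-bodied normal-winged: 122 × 1/4 = 30.5
  gray-bodied vestigial-winged: 122 × 1/4 = 30.5
  ebony-bodied normal-winged: 122 × 1/4 = 30.5
  ebony-bodied vestigial-winged: 122 × 1/4 = 30.5
χ² = Σ (O − E)² / E
  gray-bodied normal-winged: (32 − 30.5)² / 30.5 = 0.0738
  gray-bodied vestigial-winged: (31 − 30.5)² / 30.5 = 0.0082
  ebony-bodied normal-winged: (32 − 30.5)² / 30.5 = 0.0738
  ebony-bodied vestigial-winged: (27 − 30.5)² / 30.5 = 0.4016
χ² = 0.0738 + 0.0082 + 0.0738 + 0.4016 = 0.5574 ≈ 0.557

0.557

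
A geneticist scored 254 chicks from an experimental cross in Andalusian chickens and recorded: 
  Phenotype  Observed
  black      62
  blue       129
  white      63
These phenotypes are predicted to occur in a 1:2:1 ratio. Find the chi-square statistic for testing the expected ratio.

0.071

The 1:2:1 ratio has 4 parts, so with N = 254 the expected counts are:
  black: 254 × 1/4 = 63.5
  blue: 254 × 2/4 = 127
  white: 254 × 1/4 = 63.5
χ² = Σ (O − E)² / E
  black: (62 − 63.5)² / 63.5 = 0.0354
  blue: (129 − 127)² / 127 = 0.0315
  white: (63 − 63.5)² / 63.5 = 0.0039
χ² = 0.0354 + 0.0315 + 0.0039 = 0.0708 ≈ 0.071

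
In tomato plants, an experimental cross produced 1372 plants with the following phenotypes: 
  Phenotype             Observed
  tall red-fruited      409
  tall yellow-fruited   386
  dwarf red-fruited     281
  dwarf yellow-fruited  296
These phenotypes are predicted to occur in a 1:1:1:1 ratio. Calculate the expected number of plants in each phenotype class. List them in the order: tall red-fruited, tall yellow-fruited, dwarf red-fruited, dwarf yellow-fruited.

343, 343, 343, 343

Under the 1:1:1:1 hypothesis (Σ ratio = 4, N = 1372):
  tall red-fruited: 1372 × 1/4 = 343
  tall yellow-fruited: 1372 × 1/4 = 343
  dwarf red-fruited: 1372 × 1/4 = 343
  dwarf yellow-fruited: 1372 × 1/4 = 343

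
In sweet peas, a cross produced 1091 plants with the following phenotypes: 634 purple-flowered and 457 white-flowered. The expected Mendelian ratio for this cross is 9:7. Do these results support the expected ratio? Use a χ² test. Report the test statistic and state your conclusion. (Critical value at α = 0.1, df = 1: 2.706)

1.537; consistent

Expected counts for N = 1091 under a 9:7 ratio (total parts = 16):
  purple-flowered: 1091 × 9/16 = 613.6875
  white-flowered: 1091 × 7/16 = 477.3125
χ² = Σ (O − E)² / E
  purple-flowered: (634 − 613.6875)² / 613.6875 = 0.6723
  white-flowered: (457 − 477.3125)² / 477.3125 = 0.8644
χ² = 0.6723 + 0.8644 = 1.5367 ≈ 1.537
Degrees of freedom = 2 − 1 = 1; critical value at α = 0.1 is 2.706.
Since 1.537 < 2.706, we fail to reject the null hypothesis — the data are consistent with the 9:7 ratio.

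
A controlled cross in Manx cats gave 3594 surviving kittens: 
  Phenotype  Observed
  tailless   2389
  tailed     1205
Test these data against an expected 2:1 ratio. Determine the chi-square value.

0.061

Under the 2:1 hypothesis (Σ ratio = 3, N = 3594):
  tailless: 3594 × 2/3 = 2396
  tailed: 3594 × 1/3 = 1198
χ² = Σ (O − E)² / E
  tailless: (2389 − 2396)² / 2396 = 0.0205
  tailed: (1205 − 1198)² / 1198 = 0.0409
χ² = 0.0205 + 0.0409 = 0.0614 ≈ 0.061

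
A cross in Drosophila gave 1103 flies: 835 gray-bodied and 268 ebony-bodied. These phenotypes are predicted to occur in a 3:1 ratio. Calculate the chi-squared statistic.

The 3:1 ratio has 4 parts, so with N = 1103 the expected counts are:
  gray-bodied: 1103 × 3/4 = 827.25
  ebony-bodied: 1103 × 1/4 = 275.75
χ² = Σ (O − E)² / E
  gray-bodied: (835 − 827.25)² / 827.25 = 0.0726
  ebony-bodied: (268 − 275.75)² / 275.75 = 0.2178
χ² = 0.0726 + 0.2178 = 0.2904 ≈ 0.290

0.290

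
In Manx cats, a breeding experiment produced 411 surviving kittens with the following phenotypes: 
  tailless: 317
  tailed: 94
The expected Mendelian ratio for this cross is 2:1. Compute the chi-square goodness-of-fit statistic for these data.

20.245

The 2:1 ratio has 3 parts, so with N = 411 the expected counts are:
  tailless: 411 × 2/3 = 274
  tailed: 411 × 1/3 = 137
χ² = Σ (O − E)² / E
  tailless: (317 − 274)² / 274 = 6.7482
  tailed: (94 − 137)² / 137 = 13.4964
χ² = 6.7482 + 13.4964 = 20.2446 ≈ 20.245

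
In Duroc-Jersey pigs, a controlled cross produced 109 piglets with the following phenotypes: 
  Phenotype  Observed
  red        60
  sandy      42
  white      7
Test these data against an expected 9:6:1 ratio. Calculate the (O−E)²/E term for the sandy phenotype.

0.031

The 9:6:1 ratio has 16 parts, so with N = 109 the expected counts are:
  red: 109 × 9/16 = 61.3125
  sandy: 109 × 6/16 = 40.875
  white: 109 × 1/16 = 6.8125
Contribution of sandy: (42 − 40.875)² / 40.875 = 0.0310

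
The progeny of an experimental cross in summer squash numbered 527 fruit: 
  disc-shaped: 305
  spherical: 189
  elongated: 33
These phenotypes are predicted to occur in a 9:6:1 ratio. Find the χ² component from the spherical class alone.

Under the 9:6:1 hypothesis (Σ ratio = 16, N = 527):
  disc-shaped: 527 × 9/16 = 296.4375
  spherical: 527 × 6/16 = 197.625
  elongated: 527 × 1/16 = 32.9375
Contribution of spherical: (189 − 197.625)² / 197.625 = 0.3764

0.376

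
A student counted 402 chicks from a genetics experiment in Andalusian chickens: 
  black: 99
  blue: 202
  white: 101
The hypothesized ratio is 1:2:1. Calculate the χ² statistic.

0.030

Under the 1:2:1 hypothesis (Σ ratio = 4, N = 402):
  black: 402 × 1/4 = 100.5
  blue: 402 × 2/4 = 201
  white: 402 × 1/4 = 100.5
χ² = Σ (O − E)² / E
  black: (99 − 100.5)² / 100.5 = 0.0224
  blue: (202 − 201)² / 201 = 0.0050
  white: (101 − 100.5)² / 100.5 = 0.0025
χ² = 0.0224 + 0.0050 + 0.0025 = 0.0299 ≈ 0.030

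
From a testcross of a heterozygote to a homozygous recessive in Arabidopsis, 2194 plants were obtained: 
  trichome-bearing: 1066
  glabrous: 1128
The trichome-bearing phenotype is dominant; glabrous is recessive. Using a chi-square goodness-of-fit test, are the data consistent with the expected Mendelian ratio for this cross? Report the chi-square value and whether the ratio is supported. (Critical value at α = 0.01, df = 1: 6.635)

1.752; consistent

A testcross of a heterozygote (Aa × aa) gives a 1:1 phenotypic ratio.
The 1:1 ratio has 2 parts, so with N = 2194 the expected counts are:
  trichome-bearing: 2194 × 1/2 = 1097
  glabrous: 2194 × 1/2 = 1097
χ² = Σ (O − E)² / E
  trichome-bearing: (1066 − 1097)² / 1097 = 0.8760
  glabrous: (1128 − 1097)² / 1097 = 0.8760
χ² = 0.8760 + 0.8760 = 1.752
Degrees of freedom = 2 − 1 = 1; critical value at α = 0.01 is 6.635.
Since 1.752 < 6.635, we fail to reject the null hypothesis — the data are consistent with the 1:1 ratio.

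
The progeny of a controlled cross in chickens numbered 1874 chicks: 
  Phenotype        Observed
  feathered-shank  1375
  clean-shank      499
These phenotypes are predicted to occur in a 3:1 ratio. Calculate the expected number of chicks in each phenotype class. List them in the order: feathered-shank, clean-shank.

Total ratio parts = 4. Expected numbers out of 1874:
  feathered-shank: 1874 × 3/4 = 1405.5
  clean-shank: 1874 × 1/4 = 468.5

1405.5, 468.5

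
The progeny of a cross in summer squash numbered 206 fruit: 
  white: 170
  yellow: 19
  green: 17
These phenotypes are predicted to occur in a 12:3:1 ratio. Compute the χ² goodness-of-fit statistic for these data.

12.848

Under the 12:3:1 hypothesis (Σ ratio = 16, N = 206):
  white: 206 × 12/16 = 154.5
  yellow: 206 × 3/16 = 38.625
  green: 206 × 1/16 = 12.875
χ² = Σ (O − E)² / E
  white: (170 − 154.5)² / 154.5 = 1.5550
  yellow: (19 − 38.625)² / 38.625 = 9.9713
  green: (17 − 12.875)² / 12.875 = 1.3216
χ² = 1.5550 + 9.9713 + 1.3216 = 12.8479 ≈ 12.848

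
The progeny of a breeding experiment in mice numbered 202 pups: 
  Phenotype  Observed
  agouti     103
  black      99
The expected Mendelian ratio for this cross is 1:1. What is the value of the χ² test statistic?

Total ratio parts = 2. Expected numbers out of 202:
  agouti: 202 × 1/2 = 101
  black: 202 × 1/2 = 101
χ² = Σ (O − E)² / E
  agouti: (103 − 101)² / 101 = 0.0396
  black: (99 − 101)² / 101 = 0.0396
χ² = 0.0396 + 0.0396 = 0.0792 ≈ 0.079

0.079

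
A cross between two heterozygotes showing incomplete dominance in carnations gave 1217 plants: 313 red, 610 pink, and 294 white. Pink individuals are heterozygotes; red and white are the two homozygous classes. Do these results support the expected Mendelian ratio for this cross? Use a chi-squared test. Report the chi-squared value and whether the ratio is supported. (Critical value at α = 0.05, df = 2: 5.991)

With incomplete dominance, a heterozygote × heterozygote cross gives a 1:2:1 phenotypic ratio.
The 1:2:1 ratio has 4 parts, so with N = 1217 the expected counts are:
  red: 1217 × 1/4 = 304.25
  pink: 1217 × 2/4 = 608.5
  white: 1217 × 1/4 = 304.25
χ² = Σ (O − E)² / E
  red: (313 − 304.25)² / 304.25 = 0.2516
  pink: (610 − 608.5)² / 608.5 = 0.0037
  white: (294 − 304.25)² / 304.25 = 0.3453
χ² = 0.2516 + 0.0037 + 0.3453 = 0.6006 ≈ 0.601
Degrees of freedom = 3 − 1 = 2; critical value at α = 0.05 is 5.991.
Since 0.601 < 5.991, we fail to reject the null hypothesis — the data are consistent with the 1:2:1 ratio.

0.601; consistent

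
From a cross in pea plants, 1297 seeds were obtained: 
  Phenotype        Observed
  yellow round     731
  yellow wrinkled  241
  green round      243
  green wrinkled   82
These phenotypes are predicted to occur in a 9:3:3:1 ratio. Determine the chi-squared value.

Total ratio parts = 16. Expected numbers out of 1297:
  yellow round: 1297 × 9/16 = 729.5625
  yellow wrinkled: 1297 × 3/16 = 243.1875
  green round: 1297 × 3/16 = 243.1875
  green wrinkled: 1297 × 1/16 = 81.0625
χ² = Σ (O − E)² / E
  yellow round: (731 − 729.5625)² / 729.5625 = 0.0028
  yellow wrinkled: (241 − 243.1875)² / 243.1875 = 0.0197
  green round: (243 − 243.1875)² / 243.1875 = 0.0001
  green wrinkled: (82 − 81.0625)² / 81.0625 = 0.0108
χ² = 0.0028 + 0.0197 + 0.0001 + 0.0108 = 0.0334 ≈ 0.033

0.033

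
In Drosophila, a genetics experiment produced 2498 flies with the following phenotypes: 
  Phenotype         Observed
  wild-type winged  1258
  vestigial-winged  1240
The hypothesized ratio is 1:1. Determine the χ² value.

Total ratio parts = 2. Expected numbers out of 2498:
  wild-type winged: 2498 × 1/2 = 1249
  vestigial-winged: 2498 × 1/2 = 1249
χ² = Σ (O − E)² / E
  wild-type winged: (1258 − 1249)² / 1249 = 0.0649
  vestigial-winged: (1240 − 1249)² / 1249 = 0.0649
χ² = 0.0649 + 0.0649 = 0.1298 ≈ 0.130

0.130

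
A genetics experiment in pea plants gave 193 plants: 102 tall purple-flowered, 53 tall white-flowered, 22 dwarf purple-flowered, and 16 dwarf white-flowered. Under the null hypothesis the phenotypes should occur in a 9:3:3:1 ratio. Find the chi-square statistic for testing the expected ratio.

15.055

Total ratio parts = 16. Expected numbers out of 193:
  tall purple-flowered: 193 × 9/16 = 108.5625
  tall white-flowered: 193 × 3/16 = 36.1875
  dwarf purple-flowered: 193 × 3/16 = 36.1875
  dwarf white-flowered: 193 × 1/16 = 12.0625
χ² = Σ (O − E)² / E
  tall purple-flowered: (102 − 108.5625)² / 108.5625 = 0.3967
  tall white-flowered: (53 − 36.1875)² / 36.1875 = 7.8110
  dwarf purple-flowered: (22 − 36.1875)² / 36.1875 = 5.5623
  dwarf white-flowered: (16 − 12.0625)² / 12.0625 = 1.2853
χ² = 0.3967 + 7.8110 + 5.5623 + 1.2853 = 15.0553 ≈ 15.055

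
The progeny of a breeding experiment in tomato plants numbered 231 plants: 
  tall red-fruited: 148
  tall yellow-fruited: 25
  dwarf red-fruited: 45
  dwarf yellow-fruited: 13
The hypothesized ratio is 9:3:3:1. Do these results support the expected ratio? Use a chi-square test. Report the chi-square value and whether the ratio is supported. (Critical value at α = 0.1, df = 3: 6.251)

Under the 9:3:3:1 hypothesis (Σ ratio = 16, N = 231):
  tall red-fruited: 231 × 9/16 = 129.9375
  tall yellow-fruited: 231 × 3/16 = 43.3125
  dwarf red-fruited: 231 × 3/16 = 43.3125
  dwarf yellow-fruited: 231 × 1/16 = 14.4375
χ² = Σ (O − E)² / E
  tall red-fruited: (148 − 129.9375)² / 129.9375 = 2.5109
  tall yellow-fruited: (25 − 43.3125)² / 43.3125 = 7.7425
  dwarf red-fruited: (45 − 43.3125)² / 43.3125 = 0.0657
  dwarf yellow-fruited: (13 − 14.4375)² / 14.4375 = 0.1431
χ² = 2.5109 + 7.7425 + 0.0657 + 0.1431 = 10.4622 ≈ 10.462
Degrees of freedom = 4 − 1 = 3; critical value at α = 0.1 is 6.251.
Since 10.462 > 6.251, we reject the null hypothesis — the data do not fit the 9:3:3:1 ratio.

10.462; not consistent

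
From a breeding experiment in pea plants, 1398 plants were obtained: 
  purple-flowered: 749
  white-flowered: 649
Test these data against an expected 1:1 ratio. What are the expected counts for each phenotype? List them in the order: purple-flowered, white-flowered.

The 1:1 ratio has 2 parts, so with N = 1398 the expected counts are:
  purple-flowered: 1398 × 1/2 = 699
  white-flowered: 1398 × 1/2 = 699

699, 699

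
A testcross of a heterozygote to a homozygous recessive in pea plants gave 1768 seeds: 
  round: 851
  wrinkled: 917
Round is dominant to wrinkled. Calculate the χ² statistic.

2.464

A testcross of a heterozygote (Aa × aa) gives a 1:1 phenotypic ratio.
The 1:1 ratio has 2 parts, so with N = 1768 the expected counts are:
  round: 1768 × 1/2 = 884
  wrinkled: 1768 × 1/2 = 884
χ² = Σ (O − E)² / E
  round: (851 − 884)² / 884 = 1.2319
  wrinkled: (917 − 884)² / 884 = 1.2319
χ² = 1.2319 + 1.2319 = 2.4638 ≈ 2.464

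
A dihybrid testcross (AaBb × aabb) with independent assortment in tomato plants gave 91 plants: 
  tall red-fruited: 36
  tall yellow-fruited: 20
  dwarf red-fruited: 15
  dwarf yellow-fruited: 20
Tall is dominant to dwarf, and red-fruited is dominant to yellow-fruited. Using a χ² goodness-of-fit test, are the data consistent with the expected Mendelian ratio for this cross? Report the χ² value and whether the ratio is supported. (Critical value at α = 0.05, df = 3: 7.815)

11.022; not consistent

A dihybrid testcross with independent assortment gives a 1:1:1:1 ratio.
Expected counts for N = 91 under a 1:1:1:1 ratio (total parts = 4):
  tall red-fruited: 91 × 1/4 = 22.75
  tall yellow-fruited: 91 × 1/4 = 22.75
  dwarf red-fruited: 91 × 1/4 = 22.75
  dwarf yellow-fruited: 91 × 1/4 = 22.75
χ² = Σ (O − E)² / E
  tall red-fruited: (36 − 22.75)² / 22.75 = 7.7170
  tall yellow-fruited: (20 − 22.75)² / 22.75 = 0.3324
  dwarf red-fruited: (15 − 22.75)² / 22.75 = 2.6401
  dwarf yellow-fruited: (20 − 22.75)² / 22.75 = 0.3324
χ² = 7.7170 + 0.3324 + 2.6401 + 0.3324 = 11.0219 ≈ 11.022
Degrees of freedom = 4 − 1 = 3; critical value at α = 0.05 is 7.815.
Since 11.022 > 7.815, we reject the null hypothesis — the data do not fit the 1:1:1:1 ratio.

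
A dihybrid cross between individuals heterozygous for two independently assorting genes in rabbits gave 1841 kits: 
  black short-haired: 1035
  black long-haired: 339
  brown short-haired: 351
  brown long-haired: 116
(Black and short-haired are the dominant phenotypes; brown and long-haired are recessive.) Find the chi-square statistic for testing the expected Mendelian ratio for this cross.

A dihybrid F₂ with independent assortment and complete dominance at both loci gives a 9:3:3:1 phenotypic ratio.
Under the 9:3:3:1 hypothesis (Σ ratio = 16, N = 1841):
  black short-haired: 1841 × 9/16 = 1035.5625
  black long-haired: 1841 × 3/16 = 345.1875
  brown short-haired: 1841 × 3/16 = 345.1875
  brown long-haired: 1841 × 1/16 = 115.0625
χ² = Σ (O − E)² / E
  black short-haired: (1035 − 1035.5625)² / 1035.5625 = 0.0003
  black long-haired: (339 − 345.1875)² / 345.1875 = 0.1109
  brown short-haired: (351 − 345.1875)² / 345.1875 = 0.0979
  brown long-haired: (116 − 115.0625)² / 115.0625 = 0.0076
χ² = 0.0003 + 0.1109 + 0.0979 + 0.0076 = 0.2167 ≈ 0.217

0.217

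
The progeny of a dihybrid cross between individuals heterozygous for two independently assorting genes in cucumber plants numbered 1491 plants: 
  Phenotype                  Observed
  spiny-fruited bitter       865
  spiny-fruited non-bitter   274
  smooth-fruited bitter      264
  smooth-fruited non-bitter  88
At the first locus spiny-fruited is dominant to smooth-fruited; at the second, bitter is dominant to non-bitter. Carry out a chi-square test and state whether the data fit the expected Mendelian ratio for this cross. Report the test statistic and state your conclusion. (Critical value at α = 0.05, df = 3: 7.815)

2.091; consistent

A dihybrid F₂ with independent assortment and complete dominance at both loci gives a 9:3:3:1 phenotypic ratio.
The 9:3:3:1 ratio has 16 parts, so with N = 1491 the expected counts are:
  spiny-fruited bitter: 1491 × 9/16 = 838.6875
  spiny-fruited non-bitter: 1491 × 3/16 = 279.5625
  smooth-fruited bitter: 1491 × 3/16 = 279.5625
  smooth-fruited non-bitter: 1491 × 1/16 = 93.1875
χ² = Σ (O − E)² / E
  spiny-fruited bitter: (865 − 838.6875)² / 838.6875 = 0.8255
  spiny-fruited non-bitter: (274 − 279.5625)² / 279.5625 = 0.1107
  smooth-fruited bitter: (264 − 279.5625)² / 279.5625 = 0.8663
  smooth-fruited non-bitter: (88 − 93.1875)² / 93.1875 = 0.2888
χ² = 0.8255 + 0.1107 + 0.8663 + 0.2888 = 2.0913 ≈ 2.091
Degrees of freedom = 4 − 1 = 3; critical value at α = 0.05 is 7.815.
Since 2.091 < 7.815, we fail to reject the null hypothesis — the data are consistent with the 9:3:3:1 ratio.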